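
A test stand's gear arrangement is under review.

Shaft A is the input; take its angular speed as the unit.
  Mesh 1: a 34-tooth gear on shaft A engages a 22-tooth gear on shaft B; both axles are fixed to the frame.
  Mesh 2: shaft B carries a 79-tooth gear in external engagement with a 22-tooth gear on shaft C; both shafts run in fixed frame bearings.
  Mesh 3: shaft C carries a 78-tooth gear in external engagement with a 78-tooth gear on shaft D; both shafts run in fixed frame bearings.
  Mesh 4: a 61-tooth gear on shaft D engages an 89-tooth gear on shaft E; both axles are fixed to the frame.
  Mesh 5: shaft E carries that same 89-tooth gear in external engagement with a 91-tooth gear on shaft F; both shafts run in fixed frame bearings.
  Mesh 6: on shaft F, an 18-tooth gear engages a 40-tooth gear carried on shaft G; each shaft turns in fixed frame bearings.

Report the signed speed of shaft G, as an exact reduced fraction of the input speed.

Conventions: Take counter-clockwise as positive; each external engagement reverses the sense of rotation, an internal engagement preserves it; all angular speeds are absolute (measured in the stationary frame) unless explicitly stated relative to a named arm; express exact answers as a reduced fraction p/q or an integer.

737307/440440

6-mesh fixed-axis compound train (all bearings frame-fixed)
mesh 1 [34T→22T]: |ω|/ω_in = 1×34/22 = 17/11, sense flips to −
mesh 2 [79T→22T]: |ω|/ω_in = (17/11)×79/22 = 1343/242, sense flips to +
mesh 3 [78T→78T]: |ω|/ω_in = (1343/242)×78/78 = 1343/242, sense flips to −
mesh 4 [61T→89T]: |ω|/ω_in = (1343/242)×61/89 = 81923/21538, sense flips to +
mesh 5 [89T→91T]: |ω|/ω_in = (81923/21538)×89/91 = 81923/22022, sense flips to −
mesh 6 [18T→40T]: |ω|/ω_in = (81923/22022)×18/40 = 737307/440440, sense flips to +
signed output speed (× input speed) = 737307/440440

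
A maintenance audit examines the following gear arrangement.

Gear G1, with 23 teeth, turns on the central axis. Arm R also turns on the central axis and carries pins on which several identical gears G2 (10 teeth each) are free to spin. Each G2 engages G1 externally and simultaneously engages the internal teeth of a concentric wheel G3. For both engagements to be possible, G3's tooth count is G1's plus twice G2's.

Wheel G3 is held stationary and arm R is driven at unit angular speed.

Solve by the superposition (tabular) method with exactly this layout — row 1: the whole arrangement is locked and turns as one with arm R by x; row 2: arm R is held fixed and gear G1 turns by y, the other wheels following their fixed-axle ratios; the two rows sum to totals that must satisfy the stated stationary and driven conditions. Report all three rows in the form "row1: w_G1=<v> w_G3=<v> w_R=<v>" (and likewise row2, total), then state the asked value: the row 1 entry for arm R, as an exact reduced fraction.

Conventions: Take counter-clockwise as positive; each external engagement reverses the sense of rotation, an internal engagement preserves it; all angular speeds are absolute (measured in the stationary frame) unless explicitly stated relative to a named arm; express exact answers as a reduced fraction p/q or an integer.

class = planetary set [G3 = 23+2·10 = 43; Willis about the carrier]
superposition row 1 [locked train]: every member turns x
superposition row 2 [arm held]: sun y, ring −(23/43)·y, arm 0
boundary: total ω_ring = x − (23/43)·y = 0 and total ω_arm = x = 1  ⇒  y = 43/23, x = 1
row 2 ring = −(23/43)·43/23 = -1
totals (row 1 + row 2): sun 1 + 43/23 = 66/23, ring 1 + (-1) = 0, arm 1 + 0 = 1
asked cell (row1, arm) = 1

row1: w_G1=1 w_G3=1 w_R=1
row2: w_G1=43/23 w_G3=-1 w_R=0
total: w_G1=66/23 w_G3=0 w_R=1
asked value: 1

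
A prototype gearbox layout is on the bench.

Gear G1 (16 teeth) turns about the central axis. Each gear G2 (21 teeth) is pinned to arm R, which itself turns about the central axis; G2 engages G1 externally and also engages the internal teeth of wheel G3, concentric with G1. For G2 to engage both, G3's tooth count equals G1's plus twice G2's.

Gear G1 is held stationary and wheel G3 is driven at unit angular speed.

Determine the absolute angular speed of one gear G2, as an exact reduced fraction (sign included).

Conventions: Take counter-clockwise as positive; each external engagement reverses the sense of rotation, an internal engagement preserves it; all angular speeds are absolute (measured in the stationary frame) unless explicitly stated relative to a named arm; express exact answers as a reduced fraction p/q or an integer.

29/21

recognized (axles ride arm R): planetary set, 16/21/58 teeth
ring teeth: 16 + 2·21 = 58
16(ω_sun−ω_arm) = −58(ω_ring−ω_arm),  ω_sun = 0, ω_ring = 1
16(0−ω_arm) = −58(1−ω_arm)  ⇒  74·ω_arm = 58  ⇒  ω_arm = 29/37
sun–planet mesh: 16·(0−29/37) = −21·(ω_p−ω_arm)  ⇒  ω_p−ω_arm = 464/777
ω_p = 29/37 + 464/777 = 29/21
exact speed ratio = 29/21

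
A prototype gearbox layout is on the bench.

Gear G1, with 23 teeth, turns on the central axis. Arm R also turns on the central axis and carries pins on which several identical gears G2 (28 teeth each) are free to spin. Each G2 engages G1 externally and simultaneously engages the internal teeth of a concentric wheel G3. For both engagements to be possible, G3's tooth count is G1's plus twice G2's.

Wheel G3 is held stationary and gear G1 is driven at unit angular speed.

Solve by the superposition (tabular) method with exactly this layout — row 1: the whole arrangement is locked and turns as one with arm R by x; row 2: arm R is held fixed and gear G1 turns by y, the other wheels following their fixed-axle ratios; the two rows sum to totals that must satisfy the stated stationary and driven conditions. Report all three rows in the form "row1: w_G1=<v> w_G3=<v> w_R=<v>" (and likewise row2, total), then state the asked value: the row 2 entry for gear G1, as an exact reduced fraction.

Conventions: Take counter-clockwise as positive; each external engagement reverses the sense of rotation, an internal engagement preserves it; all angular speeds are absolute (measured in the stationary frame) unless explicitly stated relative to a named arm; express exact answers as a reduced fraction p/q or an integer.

row1: w_G1=23/102 w_G3=23/102 w_R=23/102
row2: w_G1=79/102 w_G3=-23/102 w_R=0
total: w_G1=1 w_G3=0 w_R=23/102
asked value: 79/102

class = planetary set [G3 = 23+2·28 = 79; Willis about the carrier]
row 1 — lock + rotate with arm: ω_sun = ω_ring = ω_arm = x
row 2 (arm held, sun turns y): ω_ring = −(23/79)·y, ω_arm = 0
boundary: total ω_ring = x − (23/79)·y = 0 and total ω_sun = x + y = 1  ⇒  y = 79/102, x = 23/102
row 2 ring = −(23/79)·79/102 = -23/102
totals (row 1 + row 2): sun 23/102 + 79/102 = 1, ring 23/102 + (-23/102) = 0, arm 23/102 + 0 = 23/102
asked cell (row2, sun) = 79/102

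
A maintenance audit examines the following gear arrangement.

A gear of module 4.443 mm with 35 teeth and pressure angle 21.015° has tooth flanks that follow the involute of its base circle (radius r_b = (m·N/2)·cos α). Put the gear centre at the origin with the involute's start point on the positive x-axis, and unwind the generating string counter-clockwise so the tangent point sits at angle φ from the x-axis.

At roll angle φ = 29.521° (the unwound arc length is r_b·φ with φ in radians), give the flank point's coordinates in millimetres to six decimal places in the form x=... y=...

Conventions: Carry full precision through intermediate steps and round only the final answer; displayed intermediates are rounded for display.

class = single-mesh tooth geometry [base-circle involute, m = 4.443, 35T]
pitch radius r_p = m·N/2 = 4.443·35/2 = 77.752500
base radius r_b = r_p·cos α = 77.752500·cos 21.015° = 72.580915
roll angle φ = 29.521° = 0.51523865 rad
x = r_b·(cos φ + φ·sin φ) = 81.584951
y = r_b·(sin φ − φ·cos φ) = 3.222205

x=81.584951 y=3.222205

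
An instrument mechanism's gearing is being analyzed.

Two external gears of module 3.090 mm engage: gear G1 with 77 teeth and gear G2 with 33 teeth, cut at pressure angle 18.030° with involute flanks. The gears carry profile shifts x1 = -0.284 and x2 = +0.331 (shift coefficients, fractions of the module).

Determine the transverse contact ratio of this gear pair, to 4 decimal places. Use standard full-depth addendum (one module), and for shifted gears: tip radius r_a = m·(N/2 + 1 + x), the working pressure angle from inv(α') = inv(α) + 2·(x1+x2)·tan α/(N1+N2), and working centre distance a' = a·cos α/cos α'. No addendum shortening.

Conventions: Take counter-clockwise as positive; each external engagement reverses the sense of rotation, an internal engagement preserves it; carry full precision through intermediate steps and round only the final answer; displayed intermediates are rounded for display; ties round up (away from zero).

1.7931

class = single-mesh tooth geometry [involute pair 77T × 33T, m = 3.090]
base radii: r_b1 = 113.123174, r_b2 = 48.481360
tip radii: r_a1 = 121.177440, r_a2 = 55.097790
inv(α') = inv(18.030°) + 2·(-0.284+0.331)·tan α/(77+33) = 0.01109396  ⇒  α' = 18.17910°
a' = a·cos α / cos α' = 169.9500·cos 18.030°/cos 18.17910° = 170.094651
action lengths: √(r_a1²−r_b1²) = 43.440988, √(r_a2²−r_b2²) = 26.178697
base pitch p_b = π·m·cos α = 9.230829
CR = (43.440988 + 26.178697 − 170.094651·sin 18.17910°)/9.230829 = 1.793136
contact ratio ≈ 1.7931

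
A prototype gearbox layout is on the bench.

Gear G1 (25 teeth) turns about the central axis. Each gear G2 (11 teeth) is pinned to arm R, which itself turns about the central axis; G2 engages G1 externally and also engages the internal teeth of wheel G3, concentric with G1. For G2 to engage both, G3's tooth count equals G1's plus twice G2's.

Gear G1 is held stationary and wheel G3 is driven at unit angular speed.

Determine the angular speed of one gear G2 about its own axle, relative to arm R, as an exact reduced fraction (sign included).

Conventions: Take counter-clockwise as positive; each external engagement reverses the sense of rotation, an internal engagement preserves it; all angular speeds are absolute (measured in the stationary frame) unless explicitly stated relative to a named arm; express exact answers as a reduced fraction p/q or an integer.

planetary set (25T centre, 11T on arm, 47T internal) — Willis relation
ring teeth: 25 + 2·11 = 47
25(ω_sun−ω_arm) = −47(ω_ring−ω_arm),  ω_sun = 0, ω_ring = 1
25(0−ω_arm) = −47(1−ω_arm)  ⇒  72·ω_arm = 47  ⇒  ω_arm = 47/72
sun–planet mesh: 25·(0−47/72) = −11·(ω_p−ω_arm)  ⇒  ω_p−ω_arm = 1175/792
exact speed ratio = 1175/792

1175/792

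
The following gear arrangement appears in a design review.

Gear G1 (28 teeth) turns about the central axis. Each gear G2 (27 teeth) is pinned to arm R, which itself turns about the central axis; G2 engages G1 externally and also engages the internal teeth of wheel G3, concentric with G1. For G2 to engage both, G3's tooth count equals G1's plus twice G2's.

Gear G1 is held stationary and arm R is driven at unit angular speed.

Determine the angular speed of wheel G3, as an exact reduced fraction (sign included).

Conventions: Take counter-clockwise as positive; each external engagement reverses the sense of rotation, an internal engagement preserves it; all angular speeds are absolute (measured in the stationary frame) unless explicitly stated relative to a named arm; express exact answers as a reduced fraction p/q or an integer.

class = planetary set [G3 = 28+2·27 = 82; Willis about the carrier]
ring teeth: 28 + 2·27 = 82
28(ω_sun−ω_arm) = −82(ω_ring−ω_arm),  ω_sun = 0, ω_arm = 1
ω_ring = 1 − (28/82)(0−1) = 55/41
exact speed ratio = 55/41

55/41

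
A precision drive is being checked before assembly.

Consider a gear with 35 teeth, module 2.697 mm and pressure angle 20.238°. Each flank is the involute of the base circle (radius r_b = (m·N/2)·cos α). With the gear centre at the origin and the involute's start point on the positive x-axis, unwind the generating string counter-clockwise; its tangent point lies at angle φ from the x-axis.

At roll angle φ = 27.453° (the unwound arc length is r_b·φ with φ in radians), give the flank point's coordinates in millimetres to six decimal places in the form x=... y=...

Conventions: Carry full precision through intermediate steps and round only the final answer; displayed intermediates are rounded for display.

x=49.078978 y=1.586795

single-mesh involute tooth geometry (35T wheel at module 2.697)
pitch radius r_p = m·N/2 = 2.697·35/2 = 47.197500
base radius r_b = r_p·cos α = 47.197500·cos 20.238° = 44.283706
roll angle φ = 27.453° = 0.47914524 rad
x = r_b·(cos φ + φ·sin φ) = 49.078978
y = r_b·(sin φ − φ·cos φ) = 1.586795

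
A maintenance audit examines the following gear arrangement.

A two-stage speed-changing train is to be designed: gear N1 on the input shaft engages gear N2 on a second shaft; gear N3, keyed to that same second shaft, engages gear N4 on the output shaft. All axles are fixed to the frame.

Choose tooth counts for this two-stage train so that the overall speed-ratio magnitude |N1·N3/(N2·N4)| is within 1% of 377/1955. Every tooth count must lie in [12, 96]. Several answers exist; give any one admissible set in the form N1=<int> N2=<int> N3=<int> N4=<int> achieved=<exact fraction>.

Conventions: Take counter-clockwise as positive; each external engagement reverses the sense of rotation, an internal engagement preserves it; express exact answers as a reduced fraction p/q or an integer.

N1=13 N2=23 N3=29 N4=85 achieved=377/1955

2-stage fixed-axis compound train for ratio 377/1955
target = 377/1955 in lowest terms: an exact hit needs N1·N3 = k·377 and N2·N4 = k·1955 for one integer k, every count in [12, 96]; additionally prefer no 1:1 stage (N1 ≠ N2, N3 ≠ N4)
k = 1: N1·N3 = 377 = 13·29, N2·N4 = 1955 = 23·85
achieved = 13·29/(23·85) = 377/1955; |achieved − target| = 0 ≤ 377/195500 ✓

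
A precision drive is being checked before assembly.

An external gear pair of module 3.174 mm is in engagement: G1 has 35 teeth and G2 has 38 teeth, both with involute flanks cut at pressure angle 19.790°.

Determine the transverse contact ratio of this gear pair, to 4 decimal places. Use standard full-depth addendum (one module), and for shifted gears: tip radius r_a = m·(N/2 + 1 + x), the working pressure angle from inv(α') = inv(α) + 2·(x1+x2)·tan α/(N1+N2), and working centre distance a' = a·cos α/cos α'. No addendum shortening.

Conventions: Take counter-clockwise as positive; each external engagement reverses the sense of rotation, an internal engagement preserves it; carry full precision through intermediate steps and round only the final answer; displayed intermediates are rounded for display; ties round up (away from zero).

1.7050

single-mesh involute tooth geometry (35T engaging 38T at module 3.174)
base radii: r_b1 = 52.264505, r_b2 = 56.744320
tip radii: r_a1 = 58.719000, r_a2 = 63.480000
no profile shift: α' = α, a' = a
action lengths: √(r_a1²−r_b1²) = 26.764574, √(r_a2²−r_b2²) = 28.456854
base pitch p_b = π·m·cos α = 9.382502
CR = (26.764574 + 28.456854 − 115.851000·sin 19.79000°)/9.382502 = 1.705017
contact ratio ≈ 1.7050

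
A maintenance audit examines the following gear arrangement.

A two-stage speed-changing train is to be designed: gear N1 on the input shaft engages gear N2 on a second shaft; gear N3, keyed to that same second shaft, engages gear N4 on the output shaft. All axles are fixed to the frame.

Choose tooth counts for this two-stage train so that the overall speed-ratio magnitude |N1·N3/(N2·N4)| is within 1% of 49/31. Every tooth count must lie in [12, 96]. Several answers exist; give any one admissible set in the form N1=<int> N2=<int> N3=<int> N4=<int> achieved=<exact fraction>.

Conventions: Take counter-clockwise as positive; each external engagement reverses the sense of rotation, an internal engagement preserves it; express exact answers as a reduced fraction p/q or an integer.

N1=12 N2=31 N3=49 N4=12 achieved=49/31

design class (target 49/31): fixed-axis compound train
target = 49/31 in lowest terms: an exact hit needs N1·N3 = k·49 and N2·N4 = k·31 for one integer k, every count in [12, 96]; additionally prefer no 1:1 stage (N1 ≠ N2, N3 ≠ N4)
k = 1…11: no 1:1-free in-range split of k·49 and k·31 into factor pairs; take k = 12
k = 12: N1·N3 = 588 = 12·49, N2·N4 = 372 = 31·12
achieved = 12·49/(31·12) = 49/31; |achieved − target| = 0 ≤ 49/3100 ✓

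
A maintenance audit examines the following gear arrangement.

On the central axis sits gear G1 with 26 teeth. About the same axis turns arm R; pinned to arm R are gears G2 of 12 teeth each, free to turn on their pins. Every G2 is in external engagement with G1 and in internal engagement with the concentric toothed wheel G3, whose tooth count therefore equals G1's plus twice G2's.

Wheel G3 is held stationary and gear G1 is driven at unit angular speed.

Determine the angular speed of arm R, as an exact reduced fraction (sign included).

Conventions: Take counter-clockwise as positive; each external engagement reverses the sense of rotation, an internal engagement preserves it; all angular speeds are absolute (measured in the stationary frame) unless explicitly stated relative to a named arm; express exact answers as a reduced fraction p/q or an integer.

planetary set (26T centre, 12T on arm, 50T internal) — Willis relation
ring teeth: 26 + 2·12 = 50
26(ω_sun−ω_arm) = −50(ω_ring−ω_arm),  ω_ring = 0, ω_sun = 1
26(1−ω_arm) = −50(0−ω_arm)  ⇒  76·ω_arm = 26  ⇒  ω_arm = 13/38
exact speed ratio = 13/38

13/38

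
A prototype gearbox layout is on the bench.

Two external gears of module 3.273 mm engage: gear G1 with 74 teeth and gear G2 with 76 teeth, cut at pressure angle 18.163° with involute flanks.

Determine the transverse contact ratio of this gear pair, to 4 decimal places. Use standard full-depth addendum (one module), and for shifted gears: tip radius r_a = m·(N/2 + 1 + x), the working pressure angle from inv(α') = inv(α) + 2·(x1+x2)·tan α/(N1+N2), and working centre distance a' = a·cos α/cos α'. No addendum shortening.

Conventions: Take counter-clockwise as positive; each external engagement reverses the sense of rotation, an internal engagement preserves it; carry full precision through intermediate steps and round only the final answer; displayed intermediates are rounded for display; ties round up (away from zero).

1.9382

topology: single-mesh involute geometry — m = 3.273, 74T/76T pair
base radii: r_b1 = 115.066967, r_b2 = 118.176885
tip radii: r_a1 = 124.374000, r_a2 = 127.647000
no profile shift: α' = α, a' = a
action lengths: √(r_a1²−r_b1²) = 47.206832, √(r_a2²−r_b2²) = 48.249149
base pitch p_b = π·m·cos α = 9.770096
CR = (47.206832 + 48.249149 − 245.475000·sin 18.16300°)/9.770096 = 1.938177
contact ratio ≈ 1.9382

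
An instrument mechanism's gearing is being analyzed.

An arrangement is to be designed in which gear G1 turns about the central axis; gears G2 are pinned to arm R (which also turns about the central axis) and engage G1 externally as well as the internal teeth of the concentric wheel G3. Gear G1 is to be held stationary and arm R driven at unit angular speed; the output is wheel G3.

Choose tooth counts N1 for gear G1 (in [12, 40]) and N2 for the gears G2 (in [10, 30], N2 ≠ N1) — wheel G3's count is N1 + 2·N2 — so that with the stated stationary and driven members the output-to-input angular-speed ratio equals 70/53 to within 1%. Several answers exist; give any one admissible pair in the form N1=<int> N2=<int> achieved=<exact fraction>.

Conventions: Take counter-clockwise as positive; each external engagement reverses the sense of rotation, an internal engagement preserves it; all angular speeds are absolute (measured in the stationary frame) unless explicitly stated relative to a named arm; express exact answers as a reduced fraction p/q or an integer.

N1=17 N2=18 achieved=70/53

planetary set to be sized for 70/53 (Willis relation)
Willis with ω_sun = 0: ω_ring/ω_arm = (N1+N3)/N3; set equal to 70/53  ⇒  N3/N1 = 1/(70/53 − 1) = 53/17
N3 = N1 + 2·N2  ⇒  N2/N1 = (N3/N1 − 1)/2 = (53/17 − 1)/2 = 18/17
smallest multiple with N1 ≥ 12 and N2 ≥ 10: k = 1  ⇒  N1 = 1·17 = 17, N2 = 1·18 = 18 (N1 ≤ 40, N2 ≤ 30, N2 ≠ N1 ✓), N3 = 17 + 2·18 = 53
check: (N1+N3)/N3 with N1 = 17, N3 = 53 gives 70/53; |achieved − target| = 0 ≤ 7/530 ✓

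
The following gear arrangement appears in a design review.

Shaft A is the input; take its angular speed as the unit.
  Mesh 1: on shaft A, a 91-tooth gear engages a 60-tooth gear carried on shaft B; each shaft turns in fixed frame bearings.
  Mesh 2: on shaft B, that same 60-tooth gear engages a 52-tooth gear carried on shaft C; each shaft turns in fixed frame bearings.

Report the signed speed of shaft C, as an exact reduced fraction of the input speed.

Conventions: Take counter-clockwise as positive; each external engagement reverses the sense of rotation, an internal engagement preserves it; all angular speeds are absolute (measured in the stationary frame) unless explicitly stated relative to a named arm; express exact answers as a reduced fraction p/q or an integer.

2-mesh fixed-axis compound train (all bearings frame-fixed)
mesh 1 [91T→60T]: |ω|/ω_in = 1×91/60 = 91/60, sense flips to −
mesh 2 [60T→52T]: |ω|/ω_in = (91/60)×60/52 = 7/4, sense flips to +
signed output speed (× input speed) = 7/4

7/4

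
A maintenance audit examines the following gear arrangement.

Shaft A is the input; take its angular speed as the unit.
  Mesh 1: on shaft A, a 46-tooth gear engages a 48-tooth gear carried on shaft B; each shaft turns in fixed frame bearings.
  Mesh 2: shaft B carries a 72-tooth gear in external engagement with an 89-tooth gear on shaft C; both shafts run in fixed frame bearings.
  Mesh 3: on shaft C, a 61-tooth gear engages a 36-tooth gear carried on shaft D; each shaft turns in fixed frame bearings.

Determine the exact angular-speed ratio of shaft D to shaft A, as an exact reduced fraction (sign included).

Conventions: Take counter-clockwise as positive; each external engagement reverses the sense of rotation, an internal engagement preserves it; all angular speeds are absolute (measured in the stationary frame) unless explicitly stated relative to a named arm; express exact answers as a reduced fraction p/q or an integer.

class = fixed-axis compound train [3 meshes; 3 ratios multiply, 3 sense flips]
mesh 1 [46T→48T]: running ratio 23/24, sense −
mesh 2 [72T→89T]: running ratio 69/89, sense +
mesh 3 [61T→36T]: running ratio 1403/1068, sense −
ω_out/ω_in = -1403/1068

-1403/1068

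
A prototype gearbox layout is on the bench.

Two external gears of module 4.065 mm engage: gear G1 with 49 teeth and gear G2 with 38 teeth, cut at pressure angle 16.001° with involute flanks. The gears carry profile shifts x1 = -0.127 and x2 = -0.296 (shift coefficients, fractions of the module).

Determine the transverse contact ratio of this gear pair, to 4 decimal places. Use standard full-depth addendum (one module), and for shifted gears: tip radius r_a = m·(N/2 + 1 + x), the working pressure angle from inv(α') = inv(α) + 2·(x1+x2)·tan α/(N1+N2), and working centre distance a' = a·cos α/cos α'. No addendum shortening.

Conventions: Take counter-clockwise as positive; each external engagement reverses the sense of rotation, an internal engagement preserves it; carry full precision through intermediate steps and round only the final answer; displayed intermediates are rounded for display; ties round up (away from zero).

2.1894

topology: single-mesh involute geometry — m = 4.065, 49T/38T pair
base radii: r_b1 = 95.733976, r_b2 = 74.242676
tip radii: r_a1 = 103.141245, r_a2 = 80.096760
inv(α') = inv(16.001°) + 2·(-0.127-0.296)·tan α/(49+38) = 0.00470561  ⇒  α' = 13.74036°
a' = a·cos α / cos α' = 176.8275·cos 16.001°/cos 13.74036° = 174.984347
action lengths: √(r_a1²−r_b1²) = 38.381274, √(r_a2²−r_b2²) = 30.058544
base pitch p_b = π·m·cos α = 12.275802
CR = (38.381274 + 30.058544 − 174.984347·sin 13.74036°)/12.275802 = 2.189438
contact ratio ≈ 2.1894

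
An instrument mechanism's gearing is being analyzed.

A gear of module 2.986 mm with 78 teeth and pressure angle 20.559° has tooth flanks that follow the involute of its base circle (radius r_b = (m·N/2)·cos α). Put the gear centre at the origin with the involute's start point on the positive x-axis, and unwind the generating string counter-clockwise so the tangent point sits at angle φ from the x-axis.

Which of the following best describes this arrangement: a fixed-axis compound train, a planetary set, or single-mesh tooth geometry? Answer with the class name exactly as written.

single-mesh tooth geometry

class = single-mesh tooth geometry [base-circle involute, m = 2.986, 78T]
classification: single-mesh tooth geometry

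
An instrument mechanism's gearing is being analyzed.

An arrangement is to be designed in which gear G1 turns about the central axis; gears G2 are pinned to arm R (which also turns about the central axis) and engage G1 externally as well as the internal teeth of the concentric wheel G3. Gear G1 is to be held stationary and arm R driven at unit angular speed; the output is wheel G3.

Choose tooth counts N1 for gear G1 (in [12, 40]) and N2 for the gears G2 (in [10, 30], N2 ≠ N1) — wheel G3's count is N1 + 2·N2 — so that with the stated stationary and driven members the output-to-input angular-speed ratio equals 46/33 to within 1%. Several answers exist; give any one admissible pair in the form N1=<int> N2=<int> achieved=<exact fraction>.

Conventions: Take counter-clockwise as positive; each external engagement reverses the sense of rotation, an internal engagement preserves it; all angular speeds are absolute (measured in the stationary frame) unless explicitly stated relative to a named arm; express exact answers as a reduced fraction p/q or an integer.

N1=13 N2=10 achieved=46/33

design class (target 46/33): planetary set
Willis with ω_sun = 0: ω_ring/ω_arm = (N1+N3)/N3; set equal to 46/33  ⇒  N3/N1 = 1/(46/33 − 1) = 33/13
N3 = N1 + 2·N2  ⇒  N2/N1 = (N3/N1 − 1)/2 = (33/13 − 1)/2 = 10/13
smallest multiple with N1 ≥ 12 and N2 ≥ 10: k = 1  ⇒  N1 = 1·13 = 13, N2 = 1·10 = 10 (N1 ≤ 40, N2 ≤ 30, N2 ≠ N1 ✓), N3 = 13 + 2·10 = 33
check: (N1+N3)/N3 with N1 = 13, N3 = 33 gives 46/33; |achieved − target| = 0 ≤ 23/1650 ✓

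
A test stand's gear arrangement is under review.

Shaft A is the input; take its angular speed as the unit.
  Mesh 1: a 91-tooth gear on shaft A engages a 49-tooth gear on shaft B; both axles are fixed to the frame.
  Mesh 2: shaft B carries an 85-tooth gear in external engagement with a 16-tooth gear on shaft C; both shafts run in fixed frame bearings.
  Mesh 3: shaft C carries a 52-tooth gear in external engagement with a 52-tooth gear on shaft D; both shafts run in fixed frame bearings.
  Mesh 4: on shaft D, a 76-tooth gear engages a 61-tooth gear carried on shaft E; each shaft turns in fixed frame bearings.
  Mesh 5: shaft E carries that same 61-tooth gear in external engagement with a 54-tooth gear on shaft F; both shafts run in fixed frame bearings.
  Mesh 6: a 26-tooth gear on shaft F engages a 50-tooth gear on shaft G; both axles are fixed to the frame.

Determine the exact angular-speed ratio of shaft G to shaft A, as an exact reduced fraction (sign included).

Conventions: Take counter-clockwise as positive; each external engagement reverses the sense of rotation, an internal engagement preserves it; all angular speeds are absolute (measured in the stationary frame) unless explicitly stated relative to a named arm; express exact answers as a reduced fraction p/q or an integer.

class = fixed-axis compound train [6 meshes; 6 ratios multiply, 6 sense flips]
mesh 1 [91T→49T]: running ratio 13/7, sense −
mesh 2 [85T→16T]: running ratio 1105/112, sense +
mesh 3 [52T→52T]: running ratio 1105/112, sense −
mesh 4 [76T→61T]: running ratio 20995/1708, sense +
mesh 5 [61T→54T]: running ratio 20995/1512, sense −
mesh 6 [26T→50T]: running ratio 54587/7560, sense +
ω_out/ω_in = 54587/7560

54587/7560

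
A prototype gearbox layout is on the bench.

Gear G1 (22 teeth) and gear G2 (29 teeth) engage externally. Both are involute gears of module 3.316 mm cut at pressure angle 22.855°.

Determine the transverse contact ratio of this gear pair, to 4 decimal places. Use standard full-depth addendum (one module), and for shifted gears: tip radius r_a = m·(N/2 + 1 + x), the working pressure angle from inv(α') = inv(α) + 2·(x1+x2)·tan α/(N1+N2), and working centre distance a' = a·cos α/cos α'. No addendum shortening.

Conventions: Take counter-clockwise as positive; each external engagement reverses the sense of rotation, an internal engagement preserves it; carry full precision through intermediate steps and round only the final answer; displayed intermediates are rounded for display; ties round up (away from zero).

class = single-mesh tooth geometry [involute pair 22T × 29T, m = 3.316]
base radii: r_b1 = 33.612296, r_b2 = 44.307118
tip radii: r_a1 = 39.792000, r_a2 = 51.398000
no profile shift: α' = α, a' = a
action lengths: √(r_a1²−r_b1²) = 21.298282, √(r_a2²−r_b2²) = 26.050599
base pitch p_b = π·m·cos α = 9.599649
CR = (21.298282 + 26.050599 − 84.558000·sin 22.85500°)/9.599649 = 1.511152
contact ratio ≈ 1.5112

1.5112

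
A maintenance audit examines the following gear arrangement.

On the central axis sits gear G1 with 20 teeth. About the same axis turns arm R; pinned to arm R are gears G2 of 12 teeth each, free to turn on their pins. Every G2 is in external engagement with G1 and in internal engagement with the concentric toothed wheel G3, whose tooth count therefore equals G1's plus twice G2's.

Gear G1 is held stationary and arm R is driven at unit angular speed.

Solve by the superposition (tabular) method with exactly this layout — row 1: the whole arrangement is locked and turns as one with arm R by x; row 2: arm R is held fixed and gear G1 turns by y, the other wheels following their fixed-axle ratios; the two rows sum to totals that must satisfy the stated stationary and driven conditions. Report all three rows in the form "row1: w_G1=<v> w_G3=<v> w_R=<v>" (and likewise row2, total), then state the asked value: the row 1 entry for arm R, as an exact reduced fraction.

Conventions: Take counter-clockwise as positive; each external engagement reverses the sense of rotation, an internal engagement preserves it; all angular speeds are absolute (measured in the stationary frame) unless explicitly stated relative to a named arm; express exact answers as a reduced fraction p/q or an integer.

topology: planetary set — G1 20T / G2 12T / G3 44T, arm = carrier (Willis)
superposition row 1 [locked train]: every member turns x
row 2 (arm held, sun turns y): ω_ring = −(20/44)·y, ω_arm = 0
boundary: total ω_sun = x + y = 0 and total ω_arm = x = 1  ⇒  y = -1, x = 1
row 2 ring = −(20/44)·(-1) = 5/11
totals (row 1 + row 2): sun 1 + (-1) = 0, ring 1 + 5/11 = 16/11, arm 1 + 0 = 1
asked cell (row1, arm) = 1

row1: w_G1=1 w_G3=1 w_R=1
row2: w_G1=-1 w_G3=5/11 w_R=0
total: w_G1=0 w_G3=16/11 w_R=1
asked value: 1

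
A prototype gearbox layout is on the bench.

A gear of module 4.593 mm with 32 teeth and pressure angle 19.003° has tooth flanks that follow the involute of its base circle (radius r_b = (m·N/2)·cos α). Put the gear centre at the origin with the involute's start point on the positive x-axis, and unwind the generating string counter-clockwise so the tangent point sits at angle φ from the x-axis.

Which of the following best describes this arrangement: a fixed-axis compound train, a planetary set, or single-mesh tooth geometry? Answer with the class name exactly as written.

topology: single-mesh involute geometry — m = 4.593, N = 32
classification: single-mesh tooth geometry

single-mesh tooth geometry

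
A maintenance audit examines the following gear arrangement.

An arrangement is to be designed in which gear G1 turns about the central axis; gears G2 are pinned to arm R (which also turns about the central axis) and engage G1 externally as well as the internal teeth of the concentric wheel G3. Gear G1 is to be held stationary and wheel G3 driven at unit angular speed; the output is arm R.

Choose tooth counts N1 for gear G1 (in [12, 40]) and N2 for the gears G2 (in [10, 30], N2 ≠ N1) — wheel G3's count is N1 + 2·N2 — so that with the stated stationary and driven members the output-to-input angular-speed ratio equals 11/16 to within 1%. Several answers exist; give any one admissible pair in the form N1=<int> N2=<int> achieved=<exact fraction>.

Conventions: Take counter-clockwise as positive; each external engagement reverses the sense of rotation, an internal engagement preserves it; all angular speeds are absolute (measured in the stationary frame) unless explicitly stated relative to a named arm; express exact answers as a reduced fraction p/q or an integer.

N1=20 N2=12 achieved=11/16

class = planetary set [ratio 11/16 wanted; Willis about the carrier]
Willis with ω_sun = 0: ω_arm/ω_ring = N3/(N1+N3); set equal to 11/16  ⇒  N3/N1 = (11/16)/(1 − 11/16) = 11/5
N3 = N1 + 2·N2  ⇒  N2/N1 = (N3/N1 − 1)/2 = (11/5 − 1)/2 = 3/5
smallest multiple with N1 ≥ 12 and N2 ≥ 10: k = 4  ⇒  N1 = 4·5 = 20, N2 = 4·3 = 12 (N1 ≤ 40, N2 ≤ 30, N2 ≠ N1 ✓), N3 = 20 + 2·12 = 44
check: N3/(N1+N3) with N1 = 20, N3 = 44 gives 11/16; |achieved − target| = 0 ≤ 11/1600 ✓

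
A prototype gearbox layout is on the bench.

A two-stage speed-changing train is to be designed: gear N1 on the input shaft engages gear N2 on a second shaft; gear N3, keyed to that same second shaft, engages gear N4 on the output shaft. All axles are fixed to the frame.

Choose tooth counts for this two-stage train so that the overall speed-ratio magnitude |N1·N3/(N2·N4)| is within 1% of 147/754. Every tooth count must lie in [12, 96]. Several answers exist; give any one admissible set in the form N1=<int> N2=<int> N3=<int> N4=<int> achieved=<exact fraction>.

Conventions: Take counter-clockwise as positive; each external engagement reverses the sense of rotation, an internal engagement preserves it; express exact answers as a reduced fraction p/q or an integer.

N1=14 N2=26 N3=21 N4=58 achieved=147/754

topology: fixed-axis compound train — 2 stages, target 147/754
target = 147/754 in lowest terms: an exact hit needs N1·N3 = k·147 and N2·N4 = k·754 for one integer k, every count in [12, 96]; additionally prefer no 1:1 stage (N1 ≠ N2, N3 ≠ N4)
k = 1: no 1:1-free in-range split of k·147 and k·754 into factor pairs; take k = 2
k = 2: N1·N3 = 294 = 14·21, N2·N4 = 1508 = 26·58
achieved = 14·21/(26·58) = 147/754; |achieved − target| = 0 ≤ 147/75400 ✓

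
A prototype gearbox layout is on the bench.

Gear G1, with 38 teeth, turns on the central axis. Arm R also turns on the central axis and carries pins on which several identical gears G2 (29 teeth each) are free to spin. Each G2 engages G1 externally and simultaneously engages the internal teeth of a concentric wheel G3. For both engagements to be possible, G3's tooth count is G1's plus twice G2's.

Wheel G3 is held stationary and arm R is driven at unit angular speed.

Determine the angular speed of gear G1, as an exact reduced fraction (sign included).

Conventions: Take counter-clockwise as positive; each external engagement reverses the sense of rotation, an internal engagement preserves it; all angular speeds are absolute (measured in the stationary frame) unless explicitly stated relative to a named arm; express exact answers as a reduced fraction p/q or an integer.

67/19

recognized (axles ride arm R): planetary set, 38/29/96 teeth
ring teeth: 38 + 2·29 = 96
38(ω_sun−ω_arm) = −96(ω_ring−ω_arm),  ω_ring = 0, ω_arm = 1
ω_sun = 1 − (96/38)(0−1) = 67/19
exact speed ratio = 67/19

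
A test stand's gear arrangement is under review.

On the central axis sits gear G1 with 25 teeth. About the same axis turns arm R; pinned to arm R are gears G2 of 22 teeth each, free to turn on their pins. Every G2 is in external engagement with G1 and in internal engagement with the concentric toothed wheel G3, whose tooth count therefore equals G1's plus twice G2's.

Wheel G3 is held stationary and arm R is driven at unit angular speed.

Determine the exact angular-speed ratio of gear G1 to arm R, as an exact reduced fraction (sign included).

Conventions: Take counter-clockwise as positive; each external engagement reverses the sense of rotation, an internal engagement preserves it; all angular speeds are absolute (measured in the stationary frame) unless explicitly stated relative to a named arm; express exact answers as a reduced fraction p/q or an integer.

topology: planetary set — G1 25T / G2 22T / G3 69T, arm = carrier (Willis)
ring teeth: 25 + 2·22 = 69
25(ω_sun−ω_arm) = −69(ω_ring−ω_arm),  ω_ring = 0, ω_arm = 1
ω_sun = 1 − (69/25)(0−1) = 94/25
ω_out/ω_in = 94/25

94/25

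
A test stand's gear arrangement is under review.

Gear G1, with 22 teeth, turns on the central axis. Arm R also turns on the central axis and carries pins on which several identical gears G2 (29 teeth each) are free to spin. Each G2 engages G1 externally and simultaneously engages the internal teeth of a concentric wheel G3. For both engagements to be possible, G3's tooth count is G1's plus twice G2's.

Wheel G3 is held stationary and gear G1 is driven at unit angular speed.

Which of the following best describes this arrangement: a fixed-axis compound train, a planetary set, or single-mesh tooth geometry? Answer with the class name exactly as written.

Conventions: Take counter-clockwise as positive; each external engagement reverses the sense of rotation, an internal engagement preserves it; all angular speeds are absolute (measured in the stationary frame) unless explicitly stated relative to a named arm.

planetary set

planetary set (22T centre, 29T on arm, 80T internal) — Willis relation
classification: planetary set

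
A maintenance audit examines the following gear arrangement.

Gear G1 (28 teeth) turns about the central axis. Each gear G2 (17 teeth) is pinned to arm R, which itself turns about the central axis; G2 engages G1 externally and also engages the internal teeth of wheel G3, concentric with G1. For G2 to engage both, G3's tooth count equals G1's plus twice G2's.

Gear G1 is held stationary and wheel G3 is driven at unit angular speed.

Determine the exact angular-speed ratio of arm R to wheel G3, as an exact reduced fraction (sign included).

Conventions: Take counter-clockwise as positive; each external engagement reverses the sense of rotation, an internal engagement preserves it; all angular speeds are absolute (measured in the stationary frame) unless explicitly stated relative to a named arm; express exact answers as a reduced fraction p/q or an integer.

planetary set (28T centre, 17T on arm, 62T internal) — Willis relation
ring teeth: 28 + 2·17 = 62
28(ω_sun−ω_arm) = −62(ω_ring−ω_arm),  ω_sun = 0, ω_ring = 1
28(0−ω_arm) = −62(1−ω_arm)  ⇒  90·ω_arm = 62  ⇒  ω_arm = 31/45
ω_out/ω_in = 31/45

31/45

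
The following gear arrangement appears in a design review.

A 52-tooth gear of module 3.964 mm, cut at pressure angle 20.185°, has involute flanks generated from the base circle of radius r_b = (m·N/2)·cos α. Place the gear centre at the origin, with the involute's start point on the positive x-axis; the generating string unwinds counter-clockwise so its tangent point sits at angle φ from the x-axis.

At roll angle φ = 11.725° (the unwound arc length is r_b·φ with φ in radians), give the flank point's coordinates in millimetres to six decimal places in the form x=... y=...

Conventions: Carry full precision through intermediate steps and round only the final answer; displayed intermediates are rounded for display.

x=98.738493 y=0.275175

class = single-mesh tooth geometry [base-circle involute, m = 3.964, 52T]
pitch radius r_p = m·N/2 = 3.964·52/2 = 103.064000
base radius r_b = r_p·cos α = 103.064000·cos 20.185° = 96.734158
roll angle φ = 11.725° = 0.20463985 rad
x = r_b·(cos φ + φ·sin φ) = 98.738493
y = r_b·(sin φ − φ·cos φ) = 0.275175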